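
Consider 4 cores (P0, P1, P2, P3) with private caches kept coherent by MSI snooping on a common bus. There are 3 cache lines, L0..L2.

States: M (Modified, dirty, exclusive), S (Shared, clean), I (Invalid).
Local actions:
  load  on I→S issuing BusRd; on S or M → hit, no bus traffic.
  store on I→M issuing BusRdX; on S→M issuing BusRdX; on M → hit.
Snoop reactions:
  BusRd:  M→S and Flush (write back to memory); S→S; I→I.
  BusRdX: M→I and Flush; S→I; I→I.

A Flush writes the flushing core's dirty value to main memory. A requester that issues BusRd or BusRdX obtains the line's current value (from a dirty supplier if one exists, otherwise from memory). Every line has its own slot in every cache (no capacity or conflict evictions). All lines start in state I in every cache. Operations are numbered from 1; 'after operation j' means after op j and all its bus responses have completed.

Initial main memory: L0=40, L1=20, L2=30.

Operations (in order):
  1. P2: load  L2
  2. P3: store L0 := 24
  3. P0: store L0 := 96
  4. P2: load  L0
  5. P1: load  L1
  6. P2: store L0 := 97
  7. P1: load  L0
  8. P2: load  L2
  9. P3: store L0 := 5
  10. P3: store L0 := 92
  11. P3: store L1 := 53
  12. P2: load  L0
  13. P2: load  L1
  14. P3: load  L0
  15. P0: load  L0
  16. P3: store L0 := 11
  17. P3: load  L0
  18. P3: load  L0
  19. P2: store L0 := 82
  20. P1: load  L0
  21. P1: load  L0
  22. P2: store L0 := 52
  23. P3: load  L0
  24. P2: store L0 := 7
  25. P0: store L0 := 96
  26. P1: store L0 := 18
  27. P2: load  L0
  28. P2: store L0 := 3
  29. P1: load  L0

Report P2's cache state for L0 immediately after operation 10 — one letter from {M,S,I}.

1. P2: load  L2  bus=[BusRd]  L2: P0=I P1=I P2=S P3=I  mem[L2]=30
2. P3: store L0 := 24  bus=[BusRdX]  L0: P0=I P1=I P2=I P3=M  mem[L0]=40
3. P0: store L0 := 96  bus=[BusRdX,Flush]  L0: P0=M P1=I P2=I P3=I  mem[L0]=24
4. P2: load  L0  bus=[BusRd,Flush]  L0: P0=S P1=I P2=S P3=I  mem[L0]=96
5. P1: load  L1  bus=[BusRd]  L1: P0=I P1=S P2=I P3=I  mem[L1]=20
6. P2: store L0 := 97  bus=[BusRdX]  L0: P0=I P1=I P2=M P3=I  mem[L0]=96
7. P1: load  L0  bus=[BusRd,Flush]  L0: P0=I P1=S P2=S P3=I  mem[L0]=97
8. P2: load  L2  bus=[-]  L2: P0=I P1=I P2=S P3=I  mem[L2]=30
9. P3: store L0 := 5  bus=[BusRdX]  L0: P0=I P1=I P2=I P3=M  mem[L0]=97
10. P3: store L0 := 92  bus=[-]  L0: P0=I P1=I P2=I P3=M  mem[L0]=97
11. P3: store L1 := 53  bus=[BusRdX]  L1: P0=I P1=I P2=I P3=M  mem[L1]=20
12. P2: load  L0  bus=[BusRd,Flush]  L0: P0=I P1=I P2=S P3=S  mem[L0]=92
13. P2: load  L1  bus=[BusRd,Flush]  L1: P0=I P1=I P2=S P3=S  mem[L1]=53
14. P3: load  L0  bus=[-]  L0: P0=I P1=I P2=S P3=S  mem[L0]=92
15. P0: load  L0  bus=[BusRd]  L0: P0=S P1=I P2=S P3=S  mem[L0]=92
16. P3: store L0 := 11  bus=[BusRdX]  L0: P0=I P1=I P2=I P3=M  mem[L0]=92
17. P3: load  L0  bus=[-]  L0: P0=I P1=I P2=I P3=M  mem[L0]=92
18. P3: load  L0  bus=[-]  L0: P0=I P1=I P2=I P3=M  mem[L0]=92
19. P2: store L0 := 82  bus=[BusRdX,Flush]  L0: P0=I P1=I P2=M P3=I  mem[L0]=11
20. P1: load  L0  bus=[BusRd,Flush]  L0: P0=I P1=S P2=S P3=I  mem[L0]=82
21. P1: load  L0  bus=[-]  L0: P0=I P1=S P2=S P3=I  mem[L0]=82
22. P2: store L0 := 52  bus=[BusRdX]  L0: P0=I P1=I P2=M P3=I  mem[L0]=82
23. P3: load  L0  bus=[BusRd,Flush]  L0: P0=I P1=I P2=S P3=S  mem[L0]=52
24. P2: store L0 := 7  bus=[BusRdX]  L0: P0=I P1=I P2=M P3=I  mem[L0]=52
25. P0: store L0 := 96  bus=[BusRdX,Flush]  L0: P0=M P1=I P2=I P3=I  mem[L0]=7
26. P1: store L0 := 18  bus=[BusRdX,Flush]  L0: P0=I P1=M P2=I P3=I  mem[L0]=96
27. P2: load  L0  bus=[BusRd,Flush]  L0: P0=I P1=S P2=S P3=I  mem[L0]=18
28. P2: store L0 := 3  bus=[BusRdX]  L0: P0=I P1=I P2=M P3=I  mem[L0]=18
29. P1: load  L0  bus=[BusRd,Flush]  L0: P0=I P1=S P2=S P3=I  mem[L0]=3

state = I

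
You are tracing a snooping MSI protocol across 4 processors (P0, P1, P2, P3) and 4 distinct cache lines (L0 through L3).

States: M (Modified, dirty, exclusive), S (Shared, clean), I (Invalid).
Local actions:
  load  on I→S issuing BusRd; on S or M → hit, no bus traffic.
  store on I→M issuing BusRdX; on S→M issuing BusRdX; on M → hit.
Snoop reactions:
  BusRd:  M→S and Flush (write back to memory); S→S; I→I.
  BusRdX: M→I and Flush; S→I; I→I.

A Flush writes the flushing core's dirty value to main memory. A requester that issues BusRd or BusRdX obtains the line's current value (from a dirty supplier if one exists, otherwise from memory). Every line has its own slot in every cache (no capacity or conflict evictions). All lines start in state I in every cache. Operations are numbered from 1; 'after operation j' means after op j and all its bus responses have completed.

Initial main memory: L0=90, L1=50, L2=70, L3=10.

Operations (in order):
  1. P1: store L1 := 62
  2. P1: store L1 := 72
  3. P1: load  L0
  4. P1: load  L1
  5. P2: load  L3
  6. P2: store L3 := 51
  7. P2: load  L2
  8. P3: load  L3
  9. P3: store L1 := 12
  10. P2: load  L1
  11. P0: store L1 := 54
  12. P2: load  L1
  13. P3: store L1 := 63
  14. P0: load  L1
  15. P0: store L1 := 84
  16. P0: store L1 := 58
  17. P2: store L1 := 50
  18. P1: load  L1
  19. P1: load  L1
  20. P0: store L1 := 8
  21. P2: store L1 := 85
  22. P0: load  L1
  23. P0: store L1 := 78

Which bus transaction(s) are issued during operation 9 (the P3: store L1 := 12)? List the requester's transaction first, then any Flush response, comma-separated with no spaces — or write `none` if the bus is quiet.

bus = BusRdX,Flush

[1] P1: store L1 := 62 | P0:I, P1:M(62), P2:I, P3:I | bus: BusRdX
[2] P1: store L1 := 72 | P0:I, P1:M(72), P2:I, P3:I | bus: none
[3] P1: load  L0 | P0:I, P1:S(90), P2:I, P3:I | bus: BusRd
[4] P1: load  L1 | P0:I, P1:M(72), P2:I, P3:I | bus: none
[5] P2: load  L3 | P0:I, P1:I, P2:S(10), P3:I | bus: BusRd
[6] P2: store L3 := 51 | P0:I, P1:I, P2:M(51), P3:I | bus: BusRdX
[7] P2: load  L2 | P0:I, P1:I, P2:S(70), P3:I | bus: BusRd
[8] P3: load  L3 | P0:I, P1:I, P2:S(51), P3:S(51) | bus: BusRd,Flush
[9] P3: store L1 := 12 | P0:I, P1:I, P2:I, P3:M(12) | bus: BusRdX,Flush
[10] P2: load  L1 | P0:I, P1:I, P2:S(12), P3:S(12) | bus: BusRd,Flush
[11] P0: store L1 := 54 | P0:M(54), P1:I, P2:I, P3:I | bus: BusRdX
[12] P2: load  L1 | P0:S(54), P1:I, P2:S(54), P3:I | bus: BusRd,Flush
[13] P3: store L1 := 63 | P0:I, P1:I, P2:I, P3:M(63) | bus: BusRdX
[14] P0: load  L1 | P0:S(63), P1:I, P2:I, P3:S(63) | bus: BusRd,Flush
[15] P0: store L1 := 84 | P0:M(84), P1:I, P2:I, P3:I | bus: BusRdX
[16] P0: store L1 := 58 | P0:M(58), P1:I, P2:I, P3:I | bus: none
[17] P2: store L1 := 50 | P0:I, P1:I, P2:M(50), P3:I | bus: BusRdX,Flush
[18] P1: load  L1 | P0:I, P1:S(50), P2:S(50), P3:I | bus: BusRd,Flush
[19] P1: load  L1 | P0:I, P1:S(50), P2:S(50), P3:I | bus: none
[20] P0: store L1 := 8 | P0:M(8), P1:I, P2:I, P3:I | bus: BusRdX
[21] P2: store L1 := 85 | P0:I, P1:I, P2:M(85), P3:I | bus: BusRdX,Flush
[22] P0: load  L1 | P0:S(85), P1:I, P2:S(85), P3:I | bus: BusRd,Flush
[23] P0: store L1 := 78 | P0:M(78), P1:I, P2:I, P3:I | bus: BusRdX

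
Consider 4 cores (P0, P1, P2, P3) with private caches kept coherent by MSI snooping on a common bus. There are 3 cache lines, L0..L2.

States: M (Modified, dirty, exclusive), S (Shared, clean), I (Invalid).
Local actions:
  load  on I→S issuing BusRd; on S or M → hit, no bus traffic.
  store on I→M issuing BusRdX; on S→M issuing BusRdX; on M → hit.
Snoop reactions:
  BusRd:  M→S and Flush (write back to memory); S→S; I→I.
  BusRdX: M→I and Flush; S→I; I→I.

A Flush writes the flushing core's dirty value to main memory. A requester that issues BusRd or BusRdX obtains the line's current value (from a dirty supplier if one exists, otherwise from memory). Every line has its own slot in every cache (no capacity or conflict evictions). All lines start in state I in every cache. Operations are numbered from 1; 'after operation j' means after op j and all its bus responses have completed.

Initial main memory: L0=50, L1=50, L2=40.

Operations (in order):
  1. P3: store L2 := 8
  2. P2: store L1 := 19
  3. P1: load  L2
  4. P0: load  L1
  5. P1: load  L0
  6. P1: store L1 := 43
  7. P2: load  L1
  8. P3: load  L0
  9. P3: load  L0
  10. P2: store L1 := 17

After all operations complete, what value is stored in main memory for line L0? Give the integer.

memory[L0] = 50

step 1: P3: store L2 := 8  ⟶  IIIM  (L2)  txn=BusRdX  M[L2]=40
step 2: P2: store L1 := 19  ⟶  IIMI  (L1)  txn=BusRdX  M[L1]=50
step 3: P1: load  L2  ⟶  ISIS  (L2)  txn=BusRd+Flush  M[L2]=8
step 4: P0: load  L1  ⟶  SISI  (L1)  txn=BusRd+Flush  M[L1]=19
step 5: P1: load  L0  ⟶  ISII  (L0)  txn=BusRd  M[L0]=50
step 6: P1: store L1 := 43  ⟶  IMII  (L1)  txn=BusRdX  M[L1]=19
step 7: P2: load  L1  ⟶  ISSI  (L1)  txn=BusRd+Flush  M[L1]=43
step 8: P3: load  L0  ⟶  ISIS  (L0)  txn=BusRd  M[L0]=50
step 9: P3: load  L0  ⟶  ISIS  (L0)  txn=∅  M[L0]=50
step 10: P2: store L1 := 17  ⟶  IIMI  (L1)  txn=BusRdX  M[L1]=43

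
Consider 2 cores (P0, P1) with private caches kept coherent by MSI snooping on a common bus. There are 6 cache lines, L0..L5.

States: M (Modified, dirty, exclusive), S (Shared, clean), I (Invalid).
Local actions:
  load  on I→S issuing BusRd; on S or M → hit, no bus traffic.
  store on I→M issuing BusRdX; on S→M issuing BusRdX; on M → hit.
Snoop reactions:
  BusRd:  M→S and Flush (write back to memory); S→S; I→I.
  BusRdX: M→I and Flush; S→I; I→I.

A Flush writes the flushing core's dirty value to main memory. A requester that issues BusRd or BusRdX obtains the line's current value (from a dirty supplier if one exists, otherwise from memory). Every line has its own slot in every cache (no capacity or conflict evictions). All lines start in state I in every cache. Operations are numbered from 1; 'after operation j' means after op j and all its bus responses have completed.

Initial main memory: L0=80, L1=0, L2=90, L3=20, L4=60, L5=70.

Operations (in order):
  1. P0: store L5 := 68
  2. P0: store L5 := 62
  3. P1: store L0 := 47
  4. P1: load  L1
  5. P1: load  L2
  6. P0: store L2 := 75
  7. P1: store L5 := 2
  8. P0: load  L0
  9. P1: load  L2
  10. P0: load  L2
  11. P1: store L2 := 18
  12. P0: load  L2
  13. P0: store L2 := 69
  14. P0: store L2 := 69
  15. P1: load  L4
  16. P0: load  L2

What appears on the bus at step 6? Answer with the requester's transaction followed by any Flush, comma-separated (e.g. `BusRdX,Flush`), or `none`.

bus = BusRdX

[1] P0: store L5 := 68 | P0:M(68), P1:I | bus: BusRdX
[2] P0: store L5 := 62 | P0:M(62), P1:I | bus: none
[3] P1: store L0 := 47 | P0:I, P1:M(47) | bus: BusRdX
[4] P1: load  L1 | P0:I, P1:S(0) | bus: BusRd
[5] P1: load  L2 | P0:I, P1:S(90) | bus: BusRd
[6] P0: store L2 := 75 | P0:M(75), P1:I | bus: BusRdX
[7] P1: store L5 := 2 | P0:I, P1:M(2) | bus: BusRdX,Flush
[8] P0: load  L0 | P0:S(47), P1:S(47) | bus: BusRd,Flush
[9] P1: load  L2 | P0:S(75), P1:S(75) | bus: BusRd,Flush
[10] P0: load  L2 | P0:S(75), P1:S(75) | bus: none
[11] P1: store L2 := 18 | P0:I, P1:M(18) | bus: BusRdX
[12] P0: load  L2 | P0:S(18), P1:S(18) | bus: BusRd,Flush
[13] P0: store L2 := 69 | P0:M(69), P1:I | bus: BusRdX
[14] P0: store L2 := 69 | P0:M(69), P1:I | bus: none
[15] P1: load  L4 | P0:I, P1:S(60) | bus: BusRd
[16] P0: load  L2 | P0:M(69), P1:I | bus: none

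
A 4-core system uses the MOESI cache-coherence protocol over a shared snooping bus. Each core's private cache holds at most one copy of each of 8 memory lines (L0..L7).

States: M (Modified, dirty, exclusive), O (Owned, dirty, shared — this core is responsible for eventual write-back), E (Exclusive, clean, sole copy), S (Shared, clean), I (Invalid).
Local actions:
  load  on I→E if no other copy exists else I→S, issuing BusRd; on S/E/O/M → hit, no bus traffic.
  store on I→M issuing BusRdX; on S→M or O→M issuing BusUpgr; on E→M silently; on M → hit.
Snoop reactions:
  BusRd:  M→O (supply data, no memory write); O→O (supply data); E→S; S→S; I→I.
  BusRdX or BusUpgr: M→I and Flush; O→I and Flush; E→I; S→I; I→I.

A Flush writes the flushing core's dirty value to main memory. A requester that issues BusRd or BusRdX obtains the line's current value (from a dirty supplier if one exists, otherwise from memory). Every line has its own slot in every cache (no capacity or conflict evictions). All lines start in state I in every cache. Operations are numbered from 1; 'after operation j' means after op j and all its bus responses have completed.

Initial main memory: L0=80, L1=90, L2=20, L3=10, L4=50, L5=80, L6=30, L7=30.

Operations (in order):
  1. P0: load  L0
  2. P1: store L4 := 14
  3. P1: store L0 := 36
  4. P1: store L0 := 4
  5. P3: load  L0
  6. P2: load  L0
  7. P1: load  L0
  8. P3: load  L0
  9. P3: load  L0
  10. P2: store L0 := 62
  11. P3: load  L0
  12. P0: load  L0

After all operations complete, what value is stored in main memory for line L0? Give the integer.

memory[L0] = 4

step 1: P0: load  L0  ⟶  EIII  (L0)  txn=BusRd  M[L0]=80
step 2: P1: store L4 := 14  ⟶  IMII  (L4)  txn=BusRdX  M[L4]=50
step 3: P1: store L0 := 36  ⟶  IMII  (L0)  txn=BusRdX  M[L0]=80
step 4: P1: store L0 := 4  ⟶  IMII  (L0)  txn=∅  M[L0]=80
step 5: P3: load  L0  ⟶  IOIS  (L0)  txn=BusRd  M[L0]=80
step 6: P2: load  L0  ⟶  IOSS  (L0)  txn=BusRd  M[L0]=80
step 7: P1: load  L0  ⟶  IOSS  (L0)  txn=∅  M[L0]=80
step 8: P3: load  L0  ⟶  IOSS  (L0)  txn=∅  M[L0]=80
step 9: P3: load  L0  ⟶  IOSS  (L0)  txn=∅  M[L0]=80
step 10: P2: store L0 := 62  ⟶  IIMI  (L0)  txn=BusUpgr+Flush  M[L0]=4
step 11: P3: load  L0  ⟶  IIOS  (L0)  txn=BusRd  M[L0]=4
step 12: P0: load  L0  ⟶  SIOS  (L0)  txn=BusRd  M[L0]=4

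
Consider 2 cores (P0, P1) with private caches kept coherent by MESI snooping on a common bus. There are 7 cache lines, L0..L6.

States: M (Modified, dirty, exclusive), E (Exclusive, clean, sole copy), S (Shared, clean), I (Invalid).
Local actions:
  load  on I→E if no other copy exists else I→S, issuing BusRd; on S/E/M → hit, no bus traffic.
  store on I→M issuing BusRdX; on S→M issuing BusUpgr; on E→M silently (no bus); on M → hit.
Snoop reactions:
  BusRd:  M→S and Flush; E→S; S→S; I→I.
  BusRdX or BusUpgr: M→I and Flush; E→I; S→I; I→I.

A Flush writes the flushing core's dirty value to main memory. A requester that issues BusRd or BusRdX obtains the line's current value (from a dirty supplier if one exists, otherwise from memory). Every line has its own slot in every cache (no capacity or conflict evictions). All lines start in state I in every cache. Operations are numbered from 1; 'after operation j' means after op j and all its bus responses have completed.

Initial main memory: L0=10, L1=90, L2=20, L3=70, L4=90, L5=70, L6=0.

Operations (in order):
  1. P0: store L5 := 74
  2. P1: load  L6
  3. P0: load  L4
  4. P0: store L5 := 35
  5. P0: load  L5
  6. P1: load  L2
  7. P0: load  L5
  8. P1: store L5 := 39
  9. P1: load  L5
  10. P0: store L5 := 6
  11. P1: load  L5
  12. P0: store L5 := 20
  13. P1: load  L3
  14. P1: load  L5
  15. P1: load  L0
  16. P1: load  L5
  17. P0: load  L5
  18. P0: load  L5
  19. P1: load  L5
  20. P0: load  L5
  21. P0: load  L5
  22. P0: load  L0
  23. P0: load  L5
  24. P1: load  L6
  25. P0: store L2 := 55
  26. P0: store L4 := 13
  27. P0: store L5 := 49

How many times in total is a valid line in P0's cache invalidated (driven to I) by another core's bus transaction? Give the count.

  op1 P0: store L5 := 74 → M/I on L5; bus BusRdX; mem=70
  op2 P1: load  L6 → I/E on L6; bus BusRd; mem=0
  op3 P0: load  L4 → E/I on L4; bus BusRd; mem=90
  op4 P0: store L5 := 35 → M/I on L5; bus (none); mem=70
  op5 P0: load  L5 → M/I on L5; bus (none); mem=70
  op6 P1: load  L2 → I/E on L2; bus BusRd; mem=20
  op7 P0: load  L5 → M/I on L5; bus (none); mem=70
  op8 P1: store L5 := 39 → I/M on L5; bus BusRdX Flush; mem=35
  op9 P1: load  L5 → I/M on L5; bus (none); mem=35
  op10 P0: store L5 := 6 → M/I on L5; bus BusRdX Flush; mem=39
  op11 P1: load  L5 → S/S on L5; bus BusRd Flush; mem=6
  op12 P0: store L5 := 20 → M/I on L5; bus BusUpgr; mem=6
  op13 P1: load  L3 → I/E on L3; bus BusRd; mem=70
  op14 P1: load  L5 → S/S on L5; bus BusRd Flush; mem=20
  op15 P1: load  L0 → I/E on L0; bus BusRd; mem=10
  op16 P1: load  L5 → S/S on L5; bus (none); mem=20
  op17 P0: load  L5 → S/S on L5; bus (none); mem=20
  op18 P0: load  L5 → S/S on L5; bus (none); mem=20
  op19 P1: load  L5 → S/S on L5; bus (none); mem=20
  op20 P0: load  L5 → S/S on L5; bus (none); mem=20
  op21 P0: load  L5 → S/S on L5; bus (none); mem=20
  op22 P0: load  L0 → S/S on L0; bus BusRd; mem=10
  op23 P0: load  L5 → S/S on L5; bus (none); mem=20
  op24 P1: load  L6 → I/E on L6; bus (none); mem=0
  op25 P0: store L2 := 55 → M/I on L2; bus BusRdX; mem=20
  op26 P0: store L4 := 13 → M/I on L4; bus (none); mem=90
  op27 P0: store L5 := 49 → M/I on L5; bus BusUpgr; mem=20

invalidations = 1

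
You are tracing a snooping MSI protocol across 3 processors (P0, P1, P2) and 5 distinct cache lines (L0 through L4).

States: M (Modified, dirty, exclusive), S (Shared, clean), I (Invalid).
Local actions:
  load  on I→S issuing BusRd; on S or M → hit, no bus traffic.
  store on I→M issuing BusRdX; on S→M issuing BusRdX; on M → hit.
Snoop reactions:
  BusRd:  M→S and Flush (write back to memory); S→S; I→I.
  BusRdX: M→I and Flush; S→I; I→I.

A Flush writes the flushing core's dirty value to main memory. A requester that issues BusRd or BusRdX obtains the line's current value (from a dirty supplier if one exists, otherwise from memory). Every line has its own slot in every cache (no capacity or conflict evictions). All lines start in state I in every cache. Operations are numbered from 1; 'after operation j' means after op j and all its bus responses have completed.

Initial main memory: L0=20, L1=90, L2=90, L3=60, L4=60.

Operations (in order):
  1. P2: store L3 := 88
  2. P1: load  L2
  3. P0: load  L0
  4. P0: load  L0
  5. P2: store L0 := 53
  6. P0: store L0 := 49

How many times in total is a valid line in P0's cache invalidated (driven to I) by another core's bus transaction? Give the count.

invalidations = 1

step 1: P2: store L3 := 88  ⟶  IIM  (L3)  txn=BusRdX  M[L3]=60
step 2: P1: load  L2  ⟶  ISI  (L2)  txn=BusRd  M[L2]=90
step 3: P0: load  L0  ⟶  SII  (L0)  txn=BusRd  M[L0]=20
step 4: P0: load  L0  ⟶  SII  (L0)  txn=∅  M[L0]=20
step 5: P2: store L0 := 53  ⟶  IIM  (L0)  txn=BusRdX  M[L0]=20
step 6: P0: store L0 := 49  ⟶  MII  (L0)  txn=BusRdX+Flush  M[L0]=53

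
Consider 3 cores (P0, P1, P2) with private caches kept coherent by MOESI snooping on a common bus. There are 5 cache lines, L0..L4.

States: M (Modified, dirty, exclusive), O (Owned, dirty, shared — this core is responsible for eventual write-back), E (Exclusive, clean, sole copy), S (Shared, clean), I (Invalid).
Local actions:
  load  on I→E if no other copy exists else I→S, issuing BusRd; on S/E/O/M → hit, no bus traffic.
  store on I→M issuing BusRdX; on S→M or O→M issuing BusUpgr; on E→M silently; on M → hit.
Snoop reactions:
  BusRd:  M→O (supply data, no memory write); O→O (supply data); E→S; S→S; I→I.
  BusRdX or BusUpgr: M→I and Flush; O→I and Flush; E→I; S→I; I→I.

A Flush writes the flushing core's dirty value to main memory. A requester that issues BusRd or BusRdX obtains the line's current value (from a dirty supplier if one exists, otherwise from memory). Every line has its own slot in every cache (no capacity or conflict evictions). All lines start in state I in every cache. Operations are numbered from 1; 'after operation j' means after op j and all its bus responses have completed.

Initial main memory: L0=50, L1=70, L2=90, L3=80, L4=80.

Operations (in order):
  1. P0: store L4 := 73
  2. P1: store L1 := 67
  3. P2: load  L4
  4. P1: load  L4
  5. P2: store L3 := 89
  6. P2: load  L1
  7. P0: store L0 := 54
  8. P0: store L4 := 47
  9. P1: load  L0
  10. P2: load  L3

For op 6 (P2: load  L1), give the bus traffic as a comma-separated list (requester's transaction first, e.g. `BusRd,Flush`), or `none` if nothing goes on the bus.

bus = BusRd

1. P0: store L4 := 73  bus=[BusRdX]  L4: P0=M P1=I P2=I  mem[L4]=80
2. P1: store L1 := 67  bus=[BusRdX]  L1: P0=I P1=M P2=I  mem[L1]=70
3. P2: load  L4  bus=[BusRd]  L4: P0=O P1=I P2=S  mem[L4]=80
4. P1: load  L4  bus=[BusRd]  L4: P0=O P1=S P2=S  mem[L4]=80
5. P2: store L3 := 89  bus=[BusRdX]  L3: P0=I P1=I P2=M  mem[L3]=80
6. P2: load  L1  bus=[BusRd]  L1: P0=I P1=O P2=S  mem[L1]=70
7. P0: store L0 := 54  bus=[BusRdX]  L0: P0=M P1=I P2=I  mem[L0]=50
8. P0: store L4 := 47  bus=[BusUpgr]  L4: P0=M P1=I P2=I  mem[L4]=80
9. P1: load  L0  bus=[BusRd]  L0: P0=O P1=S P2=I  mem[L0]=50
10. P2: load  L3  bus=[-]  L3: P0=I P1=I P2=M  mem[L3]=80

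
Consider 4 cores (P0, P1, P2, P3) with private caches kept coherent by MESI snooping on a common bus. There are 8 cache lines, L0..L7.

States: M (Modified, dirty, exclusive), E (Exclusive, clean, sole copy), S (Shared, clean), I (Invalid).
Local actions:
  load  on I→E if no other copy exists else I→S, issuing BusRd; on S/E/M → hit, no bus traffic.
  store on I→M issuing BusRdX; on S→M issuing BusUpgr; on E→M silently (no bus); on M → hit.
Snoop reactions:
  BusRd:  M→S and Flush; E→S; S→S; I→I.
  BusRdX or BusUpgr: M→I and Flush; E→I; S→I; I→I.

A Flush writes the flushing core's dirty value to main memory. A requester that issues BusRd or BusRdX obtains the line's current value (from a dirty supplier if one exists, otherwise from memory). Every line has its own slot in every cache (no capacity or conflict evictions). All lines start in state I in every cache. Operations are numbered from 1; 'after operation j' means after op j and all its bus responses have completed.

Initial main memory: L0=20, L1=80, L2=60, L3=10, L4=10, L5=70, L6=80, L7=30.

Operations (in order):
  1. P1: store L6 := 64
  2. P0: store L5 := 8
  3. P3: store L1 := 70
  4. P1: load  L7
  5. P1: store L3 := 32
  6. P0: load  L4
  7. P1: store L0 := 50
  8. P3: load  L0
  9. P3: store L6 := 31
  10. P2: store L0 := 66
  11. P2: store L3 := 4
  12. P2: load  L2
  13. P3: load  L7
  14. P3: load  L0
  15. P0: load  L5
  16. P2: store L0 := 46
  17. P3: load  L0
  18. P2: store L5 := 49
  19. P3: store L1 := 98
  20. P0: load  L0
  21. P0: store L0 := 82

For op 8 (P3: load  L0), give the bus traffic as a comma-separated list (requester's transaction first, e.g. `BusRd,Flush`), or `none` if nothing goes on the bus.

bus = BusRd,Flush

step 1: P1: store L6 := 64  ⟶  IMII  (L6)  txn=BusRdX  M[L6]=80
step 2: P0: store L5 := 8  ⟶  MIII  (L5)  txn=BusRdX  M[L5]=70
step 3: P3: store L1 := 70  ⟶  IIIM  (L1)  txn=BusRdX  M[L1]=80
step 4: P1: load  L7  ⟶  IEII  (L7)  txn=BusRd  M[L7]=30
step 5: P1: store L3 := 32  ⟶  IMII  (L3)  txn=BusRdX  M[L3]=10
step 6: P0: load  L4  ⟶  EIII  (L4)  txn=BusRd  M[L4]=10
step 7: P1: store L0 := 50  ⟶  IMII  (L0)  txn=BusRdX  M[L0]=20
step 8: P3: load  L0  ⟶  ISIS  (L0)  txn=BusRd+Flush  M[L0]=50
step 9: P3: store L6 := 31  ⟶  IIIM  (L6)  txn=BusRdX+Flush  M[L6]=64
step 10: P2: store L0 := 66  ⟶  IIMI  (L0)  txn=BusRdX  M[L0]=50
step 11: P2: store L3 := 4  ⟶  IIMI  (L3)  txn=BusRdX+Flush  M[L3]=32
step 12: P2: load  L2  ⟶  IIEI  (L2)  txn=BusRd  M[L2]=60
step 13: P3: load  L7  ⟶  ISIS  (L7)  txn=BusRd  M[L7]=30
step 14: P3: load  L0  ⟶  IISS  (L0)  txn=BusRd+Flush  M[L0]=66
step 15: P0: load  L5  ⟶  MIII  (L5)  txn=∅  M[L5]=70
step 16: P2: store L0 := 46  ⟶  IIMI  (L0)  txn=BusUpgr  M[L0]=66
step 17: P3: load  L0  ⟶  IISS  (L0)  txn=BusRd+Flush  M[L0]=46
step 18: P2: store L5 := 49  ⟶  IIMI  (L5)  txn=BusRdX+Flush  M[L5]=8
step 19: P3: store L1 := 98  ⟶  IIIM  (L1)  txn=∅  M[L1]=80
step 20: P0: load  L0  ⟶  SISS  (L0)  txn=BusRd  M[L0]=46
step 21: P0: store L0 := 82  ⟶  MIII  (L0)  txn=BusUpgr  M[L0]=46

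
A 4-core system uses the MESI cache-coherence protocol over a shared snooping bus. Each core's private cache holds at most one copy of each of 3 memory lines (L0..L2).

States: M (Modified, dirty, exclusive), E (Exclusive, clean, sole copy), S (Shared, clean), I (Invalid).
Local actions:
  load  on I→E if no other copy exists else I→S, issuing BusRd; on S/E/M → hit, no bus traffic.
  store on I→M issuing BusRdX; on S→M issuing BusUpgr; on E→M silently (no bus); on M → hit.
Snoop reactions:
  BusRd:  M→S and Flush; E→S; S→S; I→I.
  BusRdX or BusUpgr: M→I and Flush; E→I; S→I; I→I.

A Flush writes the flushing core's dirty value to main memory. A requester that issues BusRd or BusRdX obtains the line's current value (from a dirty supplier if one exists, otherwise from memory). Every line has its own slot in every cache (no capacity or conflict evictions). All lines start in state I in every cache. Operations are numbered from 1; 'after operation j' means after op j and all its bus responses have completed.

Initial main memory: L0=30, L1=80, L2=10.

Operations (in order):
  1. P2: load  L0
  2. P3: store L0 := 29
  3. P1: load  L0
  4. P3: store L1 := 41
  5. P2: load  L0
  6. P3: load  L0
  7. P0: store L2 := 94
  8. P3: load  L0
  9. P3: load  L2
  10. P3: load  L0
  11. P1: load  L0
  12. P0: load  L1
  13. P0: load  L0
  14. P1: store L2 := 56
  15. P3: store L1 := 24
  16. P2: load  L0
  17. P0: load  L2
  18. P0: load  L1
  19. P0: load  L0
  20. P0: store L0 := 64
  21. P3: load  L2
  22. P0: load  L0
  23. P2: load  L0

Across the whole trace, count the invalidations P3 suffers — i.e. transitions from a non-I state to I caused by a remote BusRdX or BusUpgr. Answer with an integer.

[1] P2: load  L0 | P0:I, P1:I, P2:E(30), P3:I | bus: BusRd
[2] P3: store L0 := 29 | P0:I, P1:I, P2:I, P3:M(29) | bus: BusRdX
[3] P1: load  L0 | P0:I, P1:S(29), P2:I, P3:S(29) | bus: BusRd,Flush
[4] P3: store L1 := 41 | P0:I, P1:I, P2:I, P3:M(41) | bus: BusRdX
[5] P2: load  L0 | P0:I, P1:S(29), P2:S(29), P3:S(29) | bus: BusRd
[6] P3: load  L0 | P0:I, P1:S(29), P2:S(29), P3:S(29) | bus: none
[7] P0: store L2 := 94 | P0:M(94), P1:I, P2:I, P3:I | bus: BusRdX
[8] P3: load  L0 | P0:I, P1:S(29), P2:S(29), P3:S(29) | bus: none
[9] P3: load  L2 | P0:S(94), P1:I, P2:I, P3:S(94) | bus: BusRd,Flush
[10] P3: load  L0 | P0:I, P1:S(29), P2:S(29), P3:S(29) | bus: none
[11] P1: load  L0 | P0:I, P1:S(29), P2:S(29), P3:S(29) | bus: none
[12] P0: load  L1 | P0:S(41), P1:I, P2:I, P3:S(41) | bus: BusRd,Flush
[13] P0: load  L0 | P0:S(29), P1:S(29), P2:S(29), P3:S(29) | bus: BusRd
[14] P1: store L2 := 56 | P0:I, P1:M(56), P2:I, P3:I | bus: BusRdX
[15] P3: store L1 := 24 | P0:I, P1:I, P2:I, P3:M(24) | bus: BusUpgr
[16] P2: load  L0 | P0:S(29), P1:S(29), P2:S(29), P3:S(29) | bus: none
[17] P0: load  L2 | P0:S(56), P1:S(56), P2:I, P3:I | bus: BusRd,Flush
[18] P0: load  L1 | P0:S(24), P1:I, P2:I, P3:S(24) | bus: BusRd,Flush
[19] P0: load  L0 | P0:S(29), P1:S(29), P2:S(29), P3:S(29) | bus: none
[20] P0: store L0 := 64 | P0:M(64), P1:I, P2:I, P3:I | bus: BusUpgr
[21] P3: load  L2 | P0:S(56), P1:S(56), P2:I, P3:S(56) | bus: BusRd
[22] P0: load  L0 | P0:M(64), P1:I, P2:I, P3:I | bus: none
[23] P2: load  L0 | P0:S(64), P1:I, P2:S(64), P3:I | bus: BusRd,Flush

invalidations = 2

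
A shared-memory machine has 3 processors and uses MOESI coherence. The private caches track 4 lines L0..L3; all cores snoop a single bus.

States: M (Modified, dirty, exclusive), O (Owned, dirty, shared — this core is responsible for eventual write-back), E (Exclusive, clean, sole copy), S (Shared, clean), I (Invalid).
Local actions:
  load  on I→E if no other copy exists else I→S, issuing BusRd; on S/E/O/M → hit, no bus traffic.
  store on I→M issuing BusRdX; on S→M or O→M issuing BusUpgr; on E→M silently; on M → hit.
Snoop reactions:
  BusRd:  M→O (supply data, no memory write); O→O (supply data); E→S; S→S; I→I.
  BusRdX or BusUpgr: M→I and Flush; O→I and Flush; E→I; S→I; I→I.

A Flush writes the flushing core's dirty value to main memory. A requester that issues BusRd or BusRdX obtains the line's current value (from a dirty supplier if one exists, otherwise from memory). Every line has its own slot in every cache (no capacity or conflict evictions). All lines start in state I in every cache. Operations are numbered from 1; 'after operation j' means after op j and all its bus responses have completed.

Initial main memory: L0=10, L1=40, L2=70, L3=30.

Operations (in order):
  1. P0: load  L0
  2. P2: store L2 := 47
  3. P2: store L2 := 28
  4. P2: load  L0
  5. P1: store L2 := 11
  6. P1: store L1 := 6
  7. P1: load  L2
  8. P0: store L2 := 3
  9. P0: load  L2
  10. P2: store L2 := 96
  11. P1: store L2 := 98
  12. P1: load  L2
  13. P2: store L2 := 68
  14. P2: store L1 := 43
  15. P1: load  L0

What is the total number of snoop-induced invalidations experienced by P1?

[1] P0: load  L0 | P0:E(10), P1:I, P2:I | bus: BusRd
[2] P2: store L2 := 47 | P0:I, P1:I, P2:M(47) | bus: BusRdX
[3] P2: store L2 := 28 | P0:I, P1:I, P2:M(28) | bus: none
[4] P2: load  L0 | P0:S(10), P1:I, P2:S(10) | bus: BusRd
[5] P1: store L2 := 11 | P0:I, P1:M(11), P2:I | bus: BusRdX,Flush
[6] P1: store L1 := 6 | P0:I, P1:M(6), P2:I | bus: BusRdX
[7] P1: load  L2 | P0:I, P1:M(11), P2:I | bus: none
[8] P0: store L2 := 3 | P0:M(3), P1:I, P2:I | bus: BusRdX,Flush
[9] P0: load  L2 | P0:M(3), P1:I, P2:I | bus: none
[10] P2: store L2 := 96 | P0:I, P1:I, P2:M(96) | bus: BusRdX,Flush
[11] P1: store L2 := 98 | P0:I, P1:M(98), P2:I | bus: BusRdX,Flush
[12] P1: load  L2 | P0:I, P1:M(98), P2:I | bus: none
[13] P2: store L2 := 68 | P0:I, P1:I, P2:M(68) | bus: BusRdX,Flush
[14] P2: store L1 := 43 | P0:I, P1:I, P2:M(43) | bus: BusRdX,Flush
[15] P1: load  L0 | P0:S(10), P1:S(10), P2:S(10) | bus: BusRd

invalidations = 3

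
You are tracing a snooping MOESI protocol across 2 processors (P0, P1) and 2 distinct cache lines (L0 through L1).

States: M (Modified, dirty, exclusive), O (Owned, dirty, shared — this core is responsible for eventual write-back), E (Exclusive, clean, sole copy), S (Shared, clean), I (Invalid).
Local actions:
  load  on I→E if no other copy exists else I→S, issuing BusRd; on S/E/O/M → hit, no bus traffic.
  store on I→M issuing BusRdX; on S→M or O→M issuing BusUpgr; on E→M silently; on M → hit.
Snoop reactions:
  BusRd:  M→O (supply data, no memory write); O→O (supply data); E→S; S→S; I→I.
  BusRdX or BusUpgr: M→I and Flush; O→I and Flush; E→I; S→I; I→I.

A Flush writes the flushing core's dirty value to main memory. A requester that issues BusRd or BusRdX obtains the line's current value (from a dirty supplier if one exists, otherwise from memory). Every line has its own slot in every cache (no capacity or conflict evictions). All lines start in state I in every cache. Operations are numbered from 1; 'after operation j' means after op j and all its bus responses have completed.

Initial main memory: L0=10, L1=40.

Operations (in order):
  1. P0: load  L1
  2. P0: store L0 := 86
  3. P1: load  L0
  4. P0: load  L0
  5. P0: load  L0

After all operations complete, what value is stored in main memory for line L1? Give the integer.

1. P0: load  L1  bus=[BusRd]  L1: P0=E P1=I  mem[L1]=40
2. P0: store L0 := 86  bus=[BusRdX]  L0: P0=M P1=I  mem[L0]=10
3. P1: load  L0  bus=[BusRd]  L0: P0=O P1=S  mem[L0]=10
4. P0: load  L0  bus=[-]  L0: P0=O P1=S  mem[L0]=10
5. P0: load  L0  bus=[-]  L0: P0=O P1=S  mem[L0]=10

memory[L1] = 40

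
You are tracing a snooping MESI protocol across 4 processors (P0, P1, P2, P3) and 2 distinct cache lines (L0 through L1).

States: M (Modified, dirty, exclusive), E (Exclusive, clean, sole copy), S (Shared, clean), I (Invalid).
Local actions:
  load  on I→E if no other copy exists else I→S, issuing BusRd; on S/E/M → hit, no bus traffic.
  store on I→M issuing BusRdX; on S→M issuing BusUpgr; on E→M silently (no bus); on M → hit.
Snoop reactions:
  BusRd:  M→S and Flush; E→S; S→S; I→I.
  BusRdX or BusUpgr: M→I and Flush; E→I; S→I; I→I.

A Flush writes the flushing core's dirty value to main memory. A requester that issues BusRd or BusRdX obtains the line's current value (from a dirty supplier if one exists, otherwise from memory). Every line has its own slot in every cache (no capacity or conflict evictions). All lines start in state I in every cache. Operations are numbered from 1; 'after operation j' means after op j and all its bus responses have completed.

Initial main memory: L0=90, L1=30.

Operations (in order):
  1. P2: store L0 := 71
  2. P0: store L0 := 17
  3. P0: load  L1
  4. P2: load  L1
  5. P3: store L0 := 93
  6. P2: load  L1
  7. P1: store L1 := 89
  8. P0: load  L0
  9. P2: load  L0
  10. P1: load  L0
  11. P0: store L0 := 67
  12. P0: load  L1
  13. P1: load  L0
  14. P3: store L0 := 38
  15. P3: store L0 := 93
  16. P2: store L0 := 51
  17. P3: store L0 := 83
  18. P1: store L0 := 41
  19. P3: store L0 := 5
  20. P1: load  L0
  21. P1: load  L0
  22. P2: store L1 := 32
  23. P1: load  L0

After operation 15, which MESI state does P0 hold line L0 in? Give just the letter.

state = I

1. P2: store L0 := 71  bus=[BusRdX]  L0: P0=I P1=I P2=M P3=I  mem[L0]=90
2. P0: store L0 := 17  bus=[BusRdX,Flush]  L0: P0=M P1=I P2=I P3=I  mem[L0]=71
3. P0: load  L1  bus=[BusRd]  L1: P0=E P1=I P2=I P3=I  mem[L1]=30
4. P2: load  L1  bus=[BusRd]  L1: P0=S P1=I P2=S P3=I  mem[L1]=30
5. P3: store L0 := 93  bus=[BusRdX,Flush]  L0: P0=I P1=I P2=I P3=M  mem[L0]=17
6. P2: load  L1  bus=[-]  L1: P0=S P1=I P2=S P3=I  mem[L1]=30
7. P1: store L1 := 89  bus=[BusRdX]  L1: P0=I P1=M P2=I P3=I  mem[L1]=30
8. P0: load  L0  bus=[BusRd,Flush]  L0: P0=S P1=I P2=I P3=S  mem[L0]=93
9. P2: load  L0  bus=[BusRd]  L0: P0=S P1=I P2=S P3=S  mem[L0]=93
10. P1: load  L0  bus=[BusRd]  L0: P0=S P1=S P2=S P3=S  mem[L0]=93
11. P0: store L0 := 67  bus=[BusUpgr]  L0: P0=M P1=I P2=I P3=I  mem[L0]=93
12. P0: load  L1  bus=[BusRd,Flush]  L1: P0=S P1=S P2=I P3=I  mem[L1]=89
13. P1: load  L0  bus=[BusRd,Flush]  L0: P0=S P1=S P2=I P3=I  mem[L0]=67
14. P3: store L0 := 38  bus=[BusRdX]  L0: P0=I P1=I P2=I P3=M  mem[L0]=67
15. P3: store L0 := 93  bus=[-]  L0: P0=I P1=I P2=I P3=M  mem[L0]=67
16. P2: store L0 := 51  bus=[BusRdX,Flush]  L0: P0=I P1=I P2=M P3=I  mem[L0]=93
17. P3: store L0 := 83  bus=[BusRdX,Flush]  L0: P0=I P1=I P2=I P3=M  mem[L0]=51
18. P1: store L0 := 41  bus=[BusRdX,Flush]  L0: P0=I P1=M P2=I P3=I  mem[L0]=83
19. P3: store L0 := 5  bus=[BusRdX,Flush]  L0: P0=I P1=I P2=I P3=M  mem[L0]=41
20. P1: load  L0  bus=[BusRd,Flush]  L0: P0=I P1=S P2=I P3=S  mem[L0]=5
21. P1: load  L0  bus=[-]  L0: P0=I P1=S P2=I P3=S  mem[L0]=5
22. P2: store L1 := 32  bus=[BusRdX]  L1: P0=I P1=I P2=M P3=I  mem[L1]=89
23. P1: load  L0  bus=[-]  L0: P0=I P1=S P2=I P3=S  mem[L0]=5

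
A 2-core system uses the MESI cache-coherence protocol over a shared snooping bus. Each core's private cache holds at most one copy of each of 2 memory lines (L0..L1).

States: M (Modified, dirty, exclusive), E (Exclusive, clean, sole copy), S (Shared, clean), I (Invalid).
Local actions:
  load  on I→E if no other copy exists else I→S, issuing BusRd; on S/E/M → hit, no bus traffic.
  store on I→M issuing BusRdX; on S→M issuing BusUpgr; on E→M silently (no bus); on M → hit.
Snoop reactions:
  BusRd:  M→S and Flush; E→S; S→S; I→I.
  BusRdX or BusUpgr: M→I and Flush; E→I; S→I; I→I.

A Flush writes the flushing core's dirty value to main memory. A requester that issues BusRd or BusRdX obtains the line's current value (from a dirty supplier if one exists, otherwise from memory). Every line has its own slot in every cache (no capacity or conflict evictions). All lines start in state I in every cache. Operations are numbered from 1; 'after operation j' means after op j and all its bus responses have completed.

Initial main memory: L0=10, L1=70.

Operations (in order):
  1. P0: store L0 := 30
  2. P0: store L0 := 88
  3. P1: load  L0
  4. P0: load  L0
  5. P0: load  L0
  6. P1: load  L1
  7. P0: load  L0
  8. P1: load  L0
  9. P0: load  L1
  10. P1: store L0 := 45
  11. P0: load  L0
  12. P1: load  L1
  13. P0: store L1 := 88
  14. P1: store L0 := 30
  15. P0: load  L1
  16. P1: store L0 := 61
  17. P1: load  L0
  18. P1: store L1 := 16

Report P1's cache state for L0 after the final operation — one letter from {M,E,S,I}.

state = M

1. P0: store L0 := 30  bus=[BusRdX]  L0: P0=M P1=I  mem[L0]=10
2. P0: store L0 := 88  bus=[-]  L0: P0=M P1=I  mem[L0]=10
3. P1: load  L0  bus=[BusRd,Flush]  L0: P0=S P1=S  mem[L0]=88
4. P0: load  L0  bus=[-]  L0: P0=S P1=S  mem[L0]=88
5. P0: load  L0  bus=[-]  L0: P0=S P1=S  mem[L0]=88
6. P1: load  L1  bus=[BusRd]  L1: P0=I P1=E  mem[L1]=70
7. P0: load  L0  bus=[-]  L0: P0=S P1=S  mem[L0]=88
8. P1: load  L0  bus=[-]  L0: P0=S P1=S  mem[L0]=88
9. P0: load  L1  bus=[BusRd]  L1: P0=S P1=S  mem[L1]=70
10. P1: store L0 := 45  bus=[BusUpgr]  L0: P0=I P1=M  mem[L0]=88
11. P0: load  L0  bus=[BusRd,Flush]  L0: P0=S P1=S  mem[L0]=45
12. P1: load  L1  bus=[-]  L1: P0=S P1=S  mem[L1]=70
13. P0: store L1 := 88  bus=[BusUpgr]  L1: P0=M P1=I  mem[L1]=70
14. P1: store L0 := 30  bus=[BusUpgr]  L0: P0=I P1=M  mem[L0]=45
15. P0: load  L1  bus=[-]  L1: P0=M P1=I  mem[L1]=70
16. P1: store L0 := 61  bus=[-]  L0: P0=I P1=M  mem[L0]=45
17. P1: load  L0  bus=[-]  L0: P0=I P1=M  mem[L0]=45
18. P1: store L1 := 16  bus=[BusRdX,Flush]  L1: P0=I P1=M  mem[L1]=88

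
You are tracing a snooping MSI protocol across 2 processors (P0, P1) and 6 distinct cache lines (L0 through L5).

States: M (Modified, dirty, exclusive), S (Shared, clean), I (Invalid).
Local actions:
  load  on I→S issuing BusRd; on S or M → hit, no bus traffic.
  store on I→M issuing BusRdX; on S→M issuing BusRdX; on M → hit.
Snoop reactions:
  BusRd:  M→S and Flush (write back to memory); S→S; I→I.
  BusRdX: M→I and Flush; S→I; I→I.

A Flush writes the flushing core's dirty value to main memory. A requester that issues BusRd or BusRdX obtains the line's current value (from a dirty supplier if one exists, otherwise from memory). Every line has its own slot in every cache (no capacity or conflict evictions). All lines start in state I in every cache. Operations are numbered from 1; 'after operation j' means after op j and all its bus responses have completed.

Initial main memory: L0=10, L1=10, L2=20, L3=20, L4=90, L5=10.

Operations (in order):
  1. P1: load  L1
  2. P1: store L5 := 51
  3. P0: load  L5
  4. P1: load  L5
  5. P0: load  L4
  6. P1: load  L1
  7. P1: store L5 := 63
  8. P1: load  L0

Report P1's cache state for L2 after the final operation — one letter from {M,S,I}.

1. P1: load  L1  bus=[BusRd]  L1: P0=I P1=S  mem[L1]=10
2. P1: store L5 := 51  bus=[BusRdX]  L5: P0=I P1=M  mem[L5]=10
3. P0: load  L5  bus=[BusRd,Flush]  L5: P0=S P1=S  mem[L5]=51
4. P1: load  L5  bus=[-]  L5: P0=S P1=S  mem[L5]=51
5. P0: load  L4  bus=[BusRd]  L4: P0=S P1=I  mem[L4]=90
6. P1: load  L1  bus=[-]  L1: P0=I P1=S  mem[L1]=10
7. P1: store L5 := 63  bus=[BusRdX]  L5: P0=I P1=M  mem[L5]=51
8. P1: load  L0  bus=[BusRd]  L0: P0=I P1=S  mem[L0]=10

state = I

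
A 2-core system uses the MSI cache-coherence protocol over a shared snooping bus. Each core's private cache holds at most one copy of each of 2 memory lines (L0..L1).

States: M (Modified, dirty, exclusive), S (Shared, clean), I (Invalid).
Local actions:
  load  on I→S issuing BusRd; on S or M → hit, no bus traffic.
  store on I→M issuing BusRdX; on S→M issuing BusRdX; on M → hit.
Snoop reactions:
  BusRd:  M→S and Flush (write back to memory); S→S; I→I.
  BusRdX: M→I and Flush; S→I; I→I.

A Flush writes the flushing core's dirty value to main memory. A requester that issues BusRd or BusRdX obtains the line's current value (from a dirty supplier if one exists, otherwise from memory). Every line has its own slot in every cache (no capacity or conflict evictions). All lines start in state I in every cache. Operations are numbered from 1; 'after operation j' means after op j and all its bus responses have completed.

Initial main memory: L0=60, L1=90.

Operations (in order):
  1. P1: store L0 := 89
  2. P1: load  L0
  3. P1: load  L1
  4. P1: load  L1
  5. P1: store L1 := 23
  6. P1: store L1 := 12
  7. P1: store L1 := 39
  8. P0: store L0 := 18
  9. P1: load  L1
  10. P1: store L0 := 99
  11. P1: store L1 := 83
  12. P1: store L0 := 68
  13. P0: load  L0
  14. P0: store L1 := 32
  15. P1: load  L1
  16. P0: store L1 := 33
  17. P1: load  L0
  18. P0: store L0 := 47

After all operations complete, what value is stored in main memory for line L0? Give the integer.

memory[L0] = 68

[1] P1: store L0 := 89 | P0:I, P1:M(89) | bus: BusRdX
[2] P1: load  L0 | P0:I, P1:M(89) | bus: none
[3] P1: load  L1 | P0:I, P1:S(90) | bus: BusRd
[4] P1: load  L1 | P0:I, P1:S(90) | bus: none
[5] P1: store L1 := 23 | P0:I, P1:M(23) | bus: BusRdX
[6] P1: store L1 := 12 | P0:I, P1:M(12) | bus: none
[7] P1: store L1 := 39 | P0:I, P1:M(39) | bus: none
[8] P0: store L0 := 18 | P0:M(18), P1:I | bus: BusRdX,Flush
[9] P1: load  L1 | P0:I, P1:M(39) | bus: none
[10] P1: store L0 := 99 | P0:I, P1:M(99) | bus: BusRdX,Flush
[11] P1: store L1 := 83 | P0:I, P1:M(83) | bus: none
[12] P1: store L0 := 68 | P0:I, P1:M(68) | bus: none
[13] P0: load  L0 | P0:S(68), P1:S(68) | bus: BusRd,Flush
[14] P0: store L1 := 32 | P0:M(32), P1:I | bus: BusRdX,Flush
[15] P1: load  L1 | P0:S(32), P1:S(32) | bus: BusRd,Flush
[16] P0: store L1 := 33 | P0:M(33), P1:I | bus: BusRdX
[17] P1: load  L0 | P0:S(68), P1:S(68) | bus: none
[18] P0: store L0 := 47 | P0:M(47), P1:I | bus: BusRdX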